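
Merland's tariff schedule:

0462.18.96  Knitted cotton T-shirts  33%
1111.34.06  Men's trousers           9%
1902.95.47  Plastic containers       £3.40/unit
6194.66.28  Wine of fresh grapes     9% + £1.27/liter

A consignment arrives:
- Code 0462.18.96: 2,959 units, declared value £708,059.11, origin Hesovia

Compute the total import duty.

£233,659.51

Line 1 (0462.18.96, Hesovia, 2,959 units, £708,059.11):
Base rate for 0462.18.96 is 33%.
Duty = £708,059.11 × 33% = £233,659.51.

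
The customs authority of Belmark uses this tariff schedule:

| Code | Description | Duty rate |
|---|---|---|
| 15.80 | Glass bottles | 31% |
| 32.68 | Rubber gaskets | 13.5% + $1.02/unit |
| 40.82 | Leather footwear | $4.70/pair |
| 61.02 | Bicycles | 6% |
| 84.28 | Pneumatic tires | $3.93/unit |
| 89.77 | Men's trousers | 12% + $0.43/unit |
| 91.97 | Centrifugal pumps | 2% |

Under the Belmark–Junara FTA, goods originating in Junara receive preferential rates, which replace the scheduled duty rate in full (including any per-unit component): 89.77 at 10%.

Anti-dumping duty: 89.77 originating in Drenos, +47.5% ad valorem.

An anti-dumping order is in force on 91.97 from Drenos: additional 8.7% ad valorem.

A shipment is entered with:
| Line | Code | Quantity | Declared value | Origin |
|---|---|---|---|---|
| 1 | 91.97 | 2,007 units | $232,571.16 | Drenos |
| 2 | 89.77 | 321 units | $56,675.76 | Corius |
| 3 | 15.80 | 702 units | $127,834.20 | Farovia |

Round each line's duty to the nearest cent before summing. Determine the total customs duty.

Line 1 (91.97, Drenos, 2,007 units, $232,571.16):
Base rate for 91.97 is 2%.
Additional duty on 91.97 from Drenos: +8.7%. Applied ad valorem rate: 2% + 8.7% = 10.7%.
Duty = $232,571.16 × 10.7% = $24,885.11.
Line 2 (89.77, Corius, 321 units, $56,675.76):
Base rate for 89.77 is 12% + $0.43/unit.
89.77 has an FTA preferential rate, but origin Corius is not Junara; base rate stands.
The additional-duty order on 89.77 targets Drenos, not Corius; it does not apply.
Duty = $56,675.76 × 12% + 321 × $0.43 = $6,939.12.
Line 3 (15.80, Farovia, 702 units, $127,834.20):
Base rate for 15.80 is 31%.
Duty = $127,834.20 × 31% = $39,628.60.
Total = $24,885.11 + $6,939.12 + $39,628.60 = $71,452.83.

$71,452.83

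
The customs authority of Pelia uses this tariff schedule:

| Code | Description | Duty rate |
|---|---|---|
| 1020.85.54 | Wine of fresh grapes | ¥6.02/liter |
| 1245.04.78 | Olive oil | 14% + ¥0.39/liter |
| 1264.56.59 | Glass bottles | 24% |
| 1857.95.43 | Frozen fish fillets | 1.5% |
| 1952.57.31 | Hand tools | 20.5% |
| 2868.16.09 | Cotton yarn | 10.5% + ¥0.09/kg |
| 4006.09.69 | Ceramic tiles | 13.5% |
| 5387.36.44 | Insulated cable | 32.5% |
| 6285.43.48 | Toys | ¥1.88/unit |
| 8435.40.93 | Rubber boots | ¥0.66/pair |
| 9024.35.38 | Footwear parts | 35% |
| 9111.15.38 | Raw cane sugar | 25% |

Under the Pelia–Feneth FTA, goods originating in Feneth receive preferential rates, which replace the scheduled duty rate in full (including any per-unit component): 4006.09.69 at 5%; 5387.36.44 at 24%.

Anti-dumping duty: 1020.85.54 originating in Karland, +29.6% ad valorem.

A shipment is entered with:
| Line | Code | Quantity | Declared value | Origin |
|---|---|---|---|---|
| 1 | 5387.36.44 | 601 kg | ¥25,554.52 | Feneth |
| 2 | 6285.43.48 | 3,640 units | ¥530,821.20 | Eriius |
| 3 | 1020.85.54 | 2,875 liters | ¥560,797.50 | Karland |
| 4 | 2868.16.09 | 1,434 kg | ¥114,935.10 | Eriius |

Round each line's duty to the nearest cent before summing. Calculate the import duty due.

Line 1 (5387.36.44, Feneth, 601 kg, ¥25,554.52):
Base rate for 5387.36.44 is 32.5%.
Origin Feneth qualifies under the Pelia–Feneth agreement and 5387.36.44 is covered: preferential rate 24% applies instead.
Duty = ¥25,554.52 × 24% = ¥6,133.08.
Line 2 (6285.43.48, Eriius, 3,640 units, ¥530,821.20):
Base rate for 6285.43.48 is ¥1.88/unit.
Duty = 3,640 × ¥1.88 = ¥6,843.20.
Line 3 (1020.85.54, Karland, 2,875 liters, ¥560,797.50):
Base rate for 1020.85.54 is ¥6.02/liter.
Additional duty on 1020.85.54 from Karland: +29.6% ad valorem. Applied ad valorem rate = 29.6%.
Duty = ¥560,797.50 × 29.6% + 2,875 × ¥6.02 = ¥183,303.56.
Line 4 (2868.16.09, Eriius, 1,434 kg, ¥114,935.10):
Base rate for 2868.16.09 is 10.5% + ¥0.09/kg.
Duty = ¥114,935.10 × 10.5% + 1,434 × ¥0.09 = ¥12,197.25.
Total = ¥6,133.08 + ¥6,843.20 + ¥183,303.56 + ¥12,197.25 = ¥208,477.09.

¥208,477.09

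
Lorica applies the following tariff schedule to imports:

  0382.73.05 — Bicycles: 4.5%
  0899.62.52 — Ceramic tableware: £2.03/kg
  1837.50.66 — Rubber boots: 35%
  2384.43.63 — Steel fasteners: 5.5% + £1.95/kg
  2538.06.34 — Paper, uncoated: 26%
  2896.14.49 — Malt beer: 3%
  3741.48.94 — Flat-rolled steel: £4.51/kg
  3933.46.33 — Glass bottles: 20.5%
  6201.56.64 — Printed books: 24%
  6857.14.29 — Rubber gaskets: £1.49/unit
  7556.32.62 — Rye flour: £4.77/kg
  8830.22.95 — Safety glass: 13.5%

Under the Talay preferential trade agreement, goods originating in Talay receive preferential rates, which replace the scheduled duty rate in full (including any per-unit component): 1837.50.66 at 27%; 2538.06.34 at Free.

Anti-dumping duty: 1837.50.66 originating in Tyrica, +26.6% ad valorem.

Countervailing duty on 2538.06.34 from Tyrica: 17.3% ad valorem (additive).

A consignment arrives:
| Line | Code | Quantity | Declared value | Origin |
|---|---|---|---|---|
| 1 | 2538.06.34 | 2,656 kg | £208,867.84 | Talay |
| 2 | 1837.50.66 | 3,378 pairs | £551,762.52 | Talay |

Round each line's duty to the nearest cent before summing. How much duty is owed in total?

£148,975.88

Line 1 (2538.06.34, Talay, 2,656 kg, £208,867.84):
Base rate for 2538.06.34 is 26%.
Origin Talay qualifies under the Lorica–Talay agreement and 2538.06.34 is covered: preferential rate Free applies instead.
The additional-duty order on 2538.06.34 targets Tyrica, not Talay; it does not apply.
Duty = £208,867.84 × 0% = £0.00.
Line 2 (1837.50.66, Talay, 3,378 pairs, £551,762.52):
Base rate for 1837.50.66 is 35%.
Origin Talay qualifies under the Lorica–Talay agreement and 1837.50.66 is covered: preferential rate 27% applies instead.
The additional-duty order on 1837.50.66 targets Tyrica, not Talay; it does not apply.
Duty = £551,762.52 × 27% = £148,975.88.
Total = £0.00 + £148,975.88 = £148,975.88.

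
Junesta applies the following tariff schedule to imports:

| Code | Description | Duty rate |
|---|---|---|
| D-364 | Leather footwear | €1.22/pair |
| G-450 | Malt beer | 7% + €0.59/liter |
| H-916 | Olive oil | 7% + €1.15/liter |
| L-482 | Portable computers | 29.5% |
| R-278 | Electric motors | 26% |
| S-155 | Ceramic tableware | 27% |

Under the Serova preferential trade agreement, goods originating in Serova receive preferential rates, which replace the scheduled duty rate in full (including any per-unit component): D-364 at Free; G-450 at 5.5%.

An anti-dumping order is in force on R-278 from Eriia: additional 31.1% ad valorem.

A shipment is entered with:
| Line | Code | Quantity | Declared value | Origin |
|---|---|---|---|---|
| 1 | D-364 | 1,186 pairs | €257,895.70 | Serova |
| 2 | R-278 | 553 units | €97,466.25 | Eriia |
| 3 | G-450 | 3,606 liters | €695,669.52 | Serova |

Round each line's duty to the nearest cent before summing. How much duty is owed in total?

€93,915.05

Line 1 (D-364, Serova, 1,186 pairs, €257,895.70):
Base rate for D-364 is €1.22/pair.
Origin Serova qualifies under the Junesta–Serova agreement and D-364 is covered: preferential rate Free applies instead.
Duty = €257,895.70 × 0% = €0.00.
Line 2 (R-278, Eriia, 553 units, €97,466.25):
Base rate for R-278 is 26%.
Additional duty on R-278 from Eriia: +31.1%. Applied ad valorem rate: 26% + 31.1% = 57.1%.
Duty = €97,466.25 × 57.1% = €55,653.23.
Line 3 (G-450, Serova, 3,606 liters, €695,669.52):
Base rate for G-450 is 7% + €0.59/liter.
Origin Serova qualifies under the Junesta–Serova agreement and G-450 is covered: preferential rate 5.5% applies instead.
Duty = €695,669.52 × 5.5% = €38,261.82.
Total = €0.00 + €55,653.23 + €38,261.82 = €93,915.05.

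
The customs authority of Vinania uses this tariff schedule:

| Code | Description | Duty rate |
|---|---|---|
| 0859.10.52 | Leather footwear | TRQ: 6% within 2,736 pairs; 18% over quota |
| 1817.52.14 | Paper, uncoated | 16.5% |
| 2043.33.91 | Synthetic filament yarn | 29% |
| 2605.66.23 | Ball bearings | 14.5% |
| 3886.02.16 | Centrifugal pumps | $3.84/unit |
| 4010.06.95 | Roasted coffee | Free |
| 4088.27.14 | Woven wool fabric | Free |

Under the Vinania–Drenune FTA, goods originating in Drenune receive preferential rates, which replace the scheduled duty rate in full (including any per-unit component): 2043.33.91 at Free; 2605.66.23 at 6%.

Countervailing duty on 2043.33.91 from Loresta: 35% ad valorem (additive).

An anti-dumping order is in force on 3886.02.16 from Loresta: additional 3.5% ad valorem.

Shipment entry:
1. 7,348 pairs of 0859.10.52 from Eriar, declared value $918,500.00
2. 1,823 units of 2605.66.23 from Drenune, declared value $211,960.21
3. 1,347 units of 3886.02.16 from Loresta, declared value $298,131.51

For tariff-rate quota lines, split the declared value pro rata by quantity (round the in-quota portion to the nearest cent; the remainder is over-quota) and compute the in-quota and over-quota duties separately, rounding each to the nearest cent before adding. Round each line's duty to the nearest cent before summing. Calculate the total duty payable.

$152,614.69

Line 1 (0859.10.52, Eriar, 7,348 pairs, $918,500.00):
Code 0859.10.52 is under a tariff-rate quota (threshold 2,736 pairs). In-quota: 2,736 pairs at 6%; over-quota: 4,612 pairs at 18%.
Pro-rata value split: in-quota = $918,500.00 × 2,736/7,348 = $342,000.00; over-quota = $918,500.00 − $342,000.00 = $576,500.00.
In-quota duty = $342,000.00 × 6% = $20,520.00. Over-quota duty = $576,500.00 × 18% = $103,770.00.
Line duty = $20,520.00 + $103,770.00 = $124,290.00.
Line 2 (2605.66.23, Drenune, 1,823 units, $211,960.21):
Base rate for 2605.66.23 is 14.5%.
Origin Drenune qualifies under the Vinania–Drenune agreement and 2605.66.23 is covered: preferential rate 6% applies instead.
Duty = $211,960.21 × 6% = $12,717.61.
Line 3 (3886.02.16, Loresta, 1,347 units, $298,131.51):
Base rate for 3886.02.16 is $3.84/unit.
Additional duty on 3886.02.16 from Loresta: +3.5% ad valorem. Applied ad valorem rate = 3.5%.
Duty = $298,131.51 × 3.5% + 1,347 × $3.84 = $15,607.08.
Total = $124,290.00 + $12,717.61 + $15,607.08 = $152,614.69.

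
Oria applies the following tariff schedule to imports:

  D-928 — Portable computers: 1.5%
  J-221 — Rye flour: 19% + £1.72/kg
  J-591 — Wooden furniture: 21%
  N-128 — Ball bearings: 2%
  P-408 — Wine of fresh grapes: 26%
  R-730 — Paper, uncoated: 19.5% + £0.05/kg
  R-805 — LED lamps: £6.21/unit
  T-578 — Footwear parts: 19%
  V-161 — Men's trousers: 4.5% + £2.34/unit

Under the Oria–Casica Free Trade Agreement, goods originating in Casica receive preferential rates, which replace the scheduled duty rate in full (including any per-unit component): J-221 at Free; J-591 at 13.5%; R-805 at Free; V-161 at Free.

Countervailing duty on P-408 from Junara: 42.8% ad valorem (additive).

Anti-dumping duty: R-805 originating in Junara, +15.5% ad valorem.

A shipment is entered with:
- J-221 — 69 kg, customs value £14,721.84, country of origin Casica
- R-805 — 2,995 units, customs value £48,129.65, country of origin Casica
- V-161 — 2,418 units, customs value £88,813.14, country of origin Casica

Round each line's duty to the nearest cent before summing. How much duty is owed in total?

£0.00

Line 1 (J-221, Casica, 69 kg, £14,721.84):
Base rate for J-221 is 19% + £1.72/kg.
Origin Casica qualifies under the Oria–Casica agreement and J-221 is covered: preferential rate Free applies instead.
Duty = £14,721.84 × 0% = £0.00.
Line 2 (R-805, Casica, 2,995 units, £48,129.65):
Base rate for R-805 is £6.21/unit.
Origin Casica qualifies under the Oria–Casica agreement and R-805 is covered: preferential rate Free applies instead.
The additional-duty order on R-805 targets Junara, not Casica; it does not apply.
Duty = £48,129.65 × 0% = £0.00.
Line 3 (V-161, Casica, 2,418 units, £88,813.14):
Base rate for V-161 is 4.5% + £2.34/unit.
Origin Casica qualifies under the Oria–Casica agreement and V-161 is covered: preferential rate Free applies instead.
Duty = £88,813.14 × 0% = £0.00.
Total = £0.00 + £0.00 + £0.00 = £0.00.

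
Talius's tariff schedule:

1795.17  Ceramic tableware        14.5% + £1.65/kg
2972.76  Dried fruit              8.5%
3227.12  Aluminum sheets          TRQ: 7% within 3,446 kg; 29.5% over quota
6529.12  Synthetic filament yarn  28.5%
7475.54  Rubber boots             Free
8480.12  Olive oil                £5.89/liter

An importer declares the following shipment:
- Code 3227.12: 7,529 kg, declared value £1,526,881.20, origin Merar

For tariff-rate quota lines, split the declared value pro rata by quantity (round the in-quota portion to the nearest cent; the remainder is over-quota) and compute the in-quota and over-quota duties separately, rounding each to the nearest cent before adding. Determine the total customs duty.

Line 1 (3227.12, Merar, 7,529 kg, £1,526,881.20):
Code 3227.12 is under a tariff-rate quota (threshold 3,446 kg). In-quota: 3,446 kg at 7%; over-quota: 4,083 kg at 29.5%.
Pro-rata value split: in-quota = £1,526,881.20 × 3,446/7,529 = £698,848.80; over-quota = £1,526,881.20 − £698,848.80 = £828,032.40.
In-quota duty = £698,848.80 × 7% = £48,919.42. Over-quota duty = £828,032.40 × 29.5% = £244,269.56.
Line duty = £48,919.42 + £244,269.56 = £293,188.98.

£293,188.98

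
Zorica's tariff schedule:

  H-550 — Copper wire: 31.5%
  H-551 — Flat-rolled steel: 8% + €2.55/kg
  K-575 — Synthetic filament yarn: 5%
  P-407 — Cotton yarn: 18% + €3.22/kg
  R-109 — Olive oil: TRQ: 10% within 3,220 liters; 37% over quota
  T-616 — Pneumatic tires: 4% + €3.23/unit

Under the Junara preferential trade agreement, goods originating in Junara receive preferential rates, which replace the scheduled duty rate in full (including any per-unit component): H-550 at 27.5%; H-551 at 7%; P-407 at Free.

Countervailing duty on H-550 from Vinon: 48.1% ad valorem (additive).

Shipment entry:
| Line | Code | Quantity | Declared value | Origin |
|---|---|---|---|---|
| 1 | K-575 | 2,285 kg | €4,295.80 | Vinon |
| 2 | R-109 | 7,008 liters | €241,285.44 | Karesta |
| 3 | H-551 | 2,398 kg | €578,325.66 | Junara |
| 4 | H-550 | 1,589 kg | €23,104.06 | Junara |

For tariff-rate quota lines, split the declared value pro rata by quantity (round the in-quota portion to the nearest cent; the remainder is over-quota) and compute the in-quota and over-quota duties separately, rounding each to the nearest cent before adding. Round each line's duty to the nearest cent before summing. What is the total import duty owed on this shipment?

Line 1 (K-575, Vinon, 2,285 kg, €4,295.80):
Base rate for K-575 is 5%.
Duty = €4,295.80 × 5% = €214.79.
Line 2 (R-109, Karesta, 7,008 liters, €241,285.44):
Code R-109 is under a tariff-rate quota (threshold 3,220 liters). In-quota: 3,220 liters at 10%; over-quota: 3,788 liters at 37%.
Pro-rata value split: in-quota = €241,285.44 × 3,220/7,008 = €110,864.60; over-quota = €241,285.44 − €110,864.60 = €130,420.84.
In-quota duty = €110,864.60 × 10% = €11,086.46. Over-quota duty = €130,420.84 × 37% = €48,255.71.
Line duty = €11,086.46 + €48,255.71 = €59,342.17.
Line 3 (H-551, Junara, 2,398 kg, €578,325.66):
Base rate for H-551 is 8% + €2.55/kg.
Origin Junara qualifies under the Zorica–Junara agreement and H-551 is covered: preferential rate 7% applies instead.
Duty = €578,325.66 × 7% = €40,482.80.
Line 4 (H-550, Junara, 1,589 kg, €23,104.06):
Base rate for H-550 is 31.5%.
Origin Junara qualifies under the Zorica–Junara agreement and H-550 is covered: preferential rate 27.5% applies instead.
The additional-duty order on H-550 targets Vinon, not Junara; it does not apply.
Duty = €23,104.06 × 27.5% = €6,353.62.
Total = €214.79 + €59,342.17 + €40,482.80 + €6,353.62 = €106,393.38.

€106,393.38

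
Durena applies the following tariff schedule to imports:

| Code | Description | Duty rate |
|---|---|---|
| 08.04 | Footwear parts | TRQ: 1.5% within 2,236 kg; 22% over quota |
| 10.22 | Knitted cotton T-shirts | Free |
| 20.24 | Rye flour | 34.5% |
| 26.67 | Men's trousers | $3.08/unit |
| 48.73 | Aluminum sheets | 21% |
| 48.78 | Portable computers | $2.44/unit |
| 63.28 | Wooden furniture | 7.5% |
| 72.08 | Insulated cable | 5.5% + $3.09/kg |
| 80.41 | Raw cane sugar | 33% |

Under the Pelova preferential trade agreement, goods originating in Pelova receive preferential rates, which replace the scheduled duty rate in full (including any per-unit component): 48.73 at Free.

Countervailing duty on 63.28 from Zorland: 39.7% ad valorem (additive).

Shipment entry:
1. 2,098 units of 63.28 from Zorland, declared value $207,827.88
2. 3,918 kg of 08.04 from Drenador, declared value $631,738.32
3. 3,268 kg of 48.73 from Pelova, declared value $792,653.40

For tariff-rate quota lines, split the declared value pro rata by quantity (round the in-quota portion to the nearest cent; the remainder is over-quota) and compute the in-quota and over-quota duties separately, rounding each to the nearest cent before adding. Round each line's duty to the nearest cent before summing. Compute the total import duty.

Line 1 (63.28, Zorland, 2,098 units, $207,827.88):
Base rate for 63.28 is 7.5%.
Additional duty on 63.28 from Zorland: +39.7%. Applied ad valorem rate: 7.5% + 39.7% = 47.2%.
Duty = $207,827.88 × 47.2% = $98,094.76.
Line 2 (08.04, Drenador, 3,918 kg, $631,738.32):
Code 08.04 is under a tariff-rate quota (threshold 2,236 kg). In-quota: 2,236 kg at 1.5%; over-quota: 1,682 kg at 22%.
Pro-rata value split: in-quota = $631,738.32 × 2,236/3,918 = $360,532.64; over-quota = $631,738.32 − $360,532.64 = $271,205.68.
In-quota duty = $360,532.64 × 1.5% = $5,407.99. Over-quota duty = $271,205.68 × 22% = $59,665.25.
Line duty = $5,407.99 + $59,665.25 = $65,073.24.
Line 3 (48.73, Pelova, 3,268 kg, $792,653.40):
Base rate for 48.73 is 21%.
Origin Pelova qualifies under the Durena–Pelova agreement and 48.73 is covered: preferential rate Free applies instead.
Duty = $792,653.40 × 0% = $0.00.
Total = $98,094.76 + $65,073.24 + $0.00 = $163,168.00.

$163,168.00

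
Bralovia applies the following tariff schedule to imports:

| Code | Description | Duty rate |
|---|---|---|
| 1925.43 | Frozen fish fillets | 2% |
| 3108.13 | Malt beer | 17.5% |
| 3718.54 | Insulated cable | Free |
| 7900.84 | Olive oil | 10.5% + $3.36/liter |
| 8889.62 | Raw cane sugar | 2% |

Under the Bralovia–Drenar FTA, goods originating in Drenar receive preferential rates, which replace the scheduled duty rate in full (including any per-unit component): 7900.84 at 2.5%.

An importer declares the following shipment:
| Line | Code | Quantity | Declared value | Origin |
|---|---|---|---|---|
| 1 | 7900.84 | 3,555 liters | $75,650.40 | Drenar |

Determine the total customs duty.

Line 1 (7900.84, Drenar, 3,555 liters, $75,650.40):
Base rate for 7900.84 is 10.5% + $3.36/liter.
Origin Drenar qualifies under the Bralovia–Drenar agreement and 7900.84 is covered: preferential rate 2.5% applies instead.
Duty = $75,650.40 × 2.5% = $1,891.26.

$1,891.26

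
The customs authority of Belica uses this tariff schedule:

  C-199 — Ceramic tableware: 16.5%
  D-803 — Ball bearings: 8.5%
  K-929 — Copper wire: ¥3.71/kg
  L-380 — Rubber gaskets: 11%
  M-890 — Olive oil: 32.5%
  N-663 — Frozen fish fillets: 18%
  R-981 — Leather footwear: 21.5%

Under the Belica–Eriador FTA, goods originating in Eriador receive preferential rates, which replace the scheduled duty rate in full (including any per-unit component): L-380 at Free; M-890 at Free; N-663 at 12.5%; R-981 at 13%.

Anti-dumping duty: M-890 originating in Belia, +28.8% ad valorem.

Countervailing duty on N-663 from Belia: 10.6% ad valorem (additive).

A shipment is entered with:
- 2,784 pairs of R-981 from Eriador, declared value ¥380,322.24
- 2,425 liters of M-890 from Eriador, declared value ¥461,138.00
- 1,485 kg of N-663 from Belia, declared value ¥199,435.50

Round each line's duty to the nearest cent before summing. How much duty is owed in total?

¥106,480.44

Line 1 (R-981, Eriador, 2,784 pairs, ¥380,322.24):
Base rate for R-981 is 21.5%.
Origin Eriador qualifies under the Belica–Eriador agreement and R-981 is covered: preferential rate 13% applies instead.
Duty = ¥380,322.24 × 13% = ¥49,441.89.
Line 2 (M-890, Eriador, 2,425 liters, ¥461,138.00):
Base rate for M-890 is 32.5%.
Origin Eriador qualifies under the Belica–Eriador agreement and M-890 is covered: preferential rate Free applies instead.
The additional-duty order on M-890 targets Belia, not Eriador; it does not apply.
Duty = ¥461,138.00 × 0% = ¥0.00.
Line 3 (N-663, Belia, 1,485 kg, ¥199,435.50):
Base rate for N-663 is 18%.
N-663 has an FTA preferential rate, but origin Belia is not Eriador; base rate stands.
Additional duty on N-663 from Belia: +10.6%. Applied ad valorem rate: 18% + 10.6% = 28.6%.
Duty = ¥199,435.50 × 28.6% = ¥57,038.55.
Total = ¥49,441.89 + ¥0.00 + ¥57,038.55 = ¥106,480.44.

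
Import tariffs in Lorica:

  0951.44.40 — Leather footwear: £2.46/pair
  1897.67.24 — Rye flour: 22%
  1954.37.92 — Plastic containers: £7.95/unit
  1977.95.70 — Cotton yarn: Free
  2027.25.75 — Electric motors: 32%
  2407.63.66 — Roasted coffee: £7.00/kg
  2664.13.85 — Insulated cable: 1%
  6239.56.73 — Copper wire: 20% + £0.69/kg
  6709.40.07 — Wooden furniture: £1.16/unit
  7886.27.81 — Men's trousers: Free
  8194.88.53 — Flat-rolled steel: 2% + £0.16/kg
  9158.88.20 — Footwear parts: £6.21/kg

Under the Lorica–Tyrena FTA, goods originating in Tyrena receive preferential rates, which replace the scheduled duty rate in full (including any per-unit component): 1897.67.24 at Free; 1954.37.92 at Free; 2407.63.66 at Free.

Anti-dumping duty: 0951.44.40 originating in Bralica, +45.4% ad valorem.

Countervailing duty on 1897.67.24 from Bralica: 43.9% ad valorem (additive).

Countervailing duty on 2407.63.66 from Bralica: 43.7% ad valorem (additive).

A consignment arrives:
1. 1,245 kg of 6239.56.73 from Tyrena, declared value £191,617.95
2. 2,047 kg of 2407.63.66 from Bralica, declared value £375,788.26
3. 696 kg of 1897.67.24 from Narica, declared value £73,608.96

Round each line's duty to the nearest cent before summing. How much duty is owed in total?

£233,925.08

Line 1 (6239.56.73, Tyrena, 1,245 kg, £191,617.95):
Base rate for 6239.56.73 is 20% + £0.69/kg.
Origin Tyrena is the FTA partner but 6239.56.73 is not on the preference list; base rate stands.
Duty = £191,617.95 × 20% + 1,245 × £0.69 = £39,182.64.
Line 2 (2407.63.66, Bralica, 2,047 kg, £375,788.26):
Base rate for 2407.63.66 is £7.00/kg.
2407.63.66 has an FTA preferential rate, but origin Bralica is not Tyrena; base rate stands.
Additional duty on 2407.63.66 from Bralica: +43.7% ad valorem. Applied ad valorem rate = 43.7%.
Duty = £375,788.26 × 43.7% + 2,047 × £7.00 = £178,548.47.
Line 3 (1897.67.24, Narica, 696 kg, £73,608.96):
Base rate for 1897.67.24 is 22%.
1897.67.24 has an FTA preferential rate, but origin Narica is not Tyrena; base rate stands.
The additional-duty order on 1897.67.24 targets Bralica, not Narica; it does not apply.
Duty = £73,608.96 × 22% = £16,193.97.
Total = £39,182.64 + £178,548.47 + £16,193.97 = £233,925.08.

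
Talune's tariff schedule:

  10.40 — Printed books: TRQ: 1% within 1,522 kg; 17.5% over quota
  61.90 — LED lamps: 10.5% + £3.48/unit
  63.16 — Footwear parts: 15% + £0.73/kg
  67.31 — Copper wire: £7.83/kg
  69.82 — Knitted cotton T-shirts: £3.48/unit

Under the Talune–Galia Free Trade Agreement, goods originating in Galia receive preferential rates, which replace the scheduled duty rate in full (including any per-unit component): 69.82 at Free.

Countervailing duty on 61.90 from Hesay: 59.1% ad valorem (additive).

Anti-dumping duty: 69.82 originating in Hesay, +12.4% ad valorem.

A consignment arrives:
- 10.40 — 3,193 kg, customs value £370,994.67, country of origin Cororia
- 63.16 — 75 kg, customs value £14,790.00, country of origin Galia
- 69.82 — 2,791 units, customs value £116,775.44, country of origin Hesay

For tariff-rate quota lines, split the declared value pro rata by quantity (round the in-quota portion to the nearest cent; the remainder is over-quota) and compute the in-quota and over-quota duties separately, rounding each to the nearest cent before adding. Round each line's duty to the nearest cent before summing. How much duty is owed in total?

£62,211.35

Line 1 (10.40, Cororia, 3,193 kg, £370,994.67):
Code 10.40 is under a tariff-rate quota (threshold 1,522 kg). In-quota: 1,522 kg at 1%; over-quota: 1,671 kg at 17.5%.
Pro-rata value split: in-quota = £370,994.67 × 1,522/3,193 = £176,841.18; over-quota = £370,994.67 − £176,841.18 = £194,153.49.
In-quota duty = £176,841.18 × 1% = £1,768.41. Over-quota duty = £194,153.49 × 17.5% = £33,976.86.
Line duty = £1,768.41 + £33,976.86 = £35,745.27.
Line 2 (63.16, Galia, 75 kg, £14,790.00):
Base rate for 63.16 is 15% + £0.73/kg.
Origin Galia is the FTA partner but 63.16 is not on the preference list; base rate stands.
Duty = £14,790.00 × 15% + 75 × £0.73 = £2,273.25.
Line 3 (69.82, Hesay, 2,791 units, £116,775.44):
Base rate for 69.82 is £3.48/unit.
69.82 has an FTA preferential rate, but origin Hesay is not Galia; base rate stands.
Additional duty on 69.82 from Hesay: +12.4% ad valorem. Applied ad valorem rate = 12.4%.
Duty = £116,775.44 × 12.4% + 2,791 × £3.48 = £24,192.83.
Total = £35,745.27 + £2,273.25 + £24,192.83 = £62,211.35.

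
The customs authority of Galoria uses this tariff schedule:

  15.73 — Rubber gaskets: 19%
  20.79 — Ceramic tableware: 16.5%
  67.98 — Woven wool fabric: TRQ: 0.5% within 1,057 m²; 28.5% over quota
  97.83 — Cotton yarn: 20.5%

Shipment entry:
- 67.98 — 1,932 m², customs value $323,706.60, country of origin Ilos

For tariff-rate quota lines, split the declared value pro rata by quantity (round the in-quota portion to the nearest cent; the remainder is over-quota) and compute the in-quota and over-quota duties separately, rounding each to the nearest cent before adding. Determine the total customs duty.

Line 1 (67.98, Ilos, 1,932 m², $323,706.60):
Code 67.98 is under a tariff-rate quota (threshold 1,057 m²). In-quota: 1,057 m² at 0.5%; over-quota: 875 m² at 28.5%.
Pro-rata value split: in-quota = $323,706.60 × 1,057/1,932 = $177,100.35; over-quota = $323,706.60 − $177,100.35 = $146,606.25.
In-quota duty = $177,100.35 × 0.5% = $885.50. Over-quota duty = $146,606.25 × 28.5% = $41,782.78.
Line duty = $885.50 + $41,782.78 = $42,668.28.

$42,668.28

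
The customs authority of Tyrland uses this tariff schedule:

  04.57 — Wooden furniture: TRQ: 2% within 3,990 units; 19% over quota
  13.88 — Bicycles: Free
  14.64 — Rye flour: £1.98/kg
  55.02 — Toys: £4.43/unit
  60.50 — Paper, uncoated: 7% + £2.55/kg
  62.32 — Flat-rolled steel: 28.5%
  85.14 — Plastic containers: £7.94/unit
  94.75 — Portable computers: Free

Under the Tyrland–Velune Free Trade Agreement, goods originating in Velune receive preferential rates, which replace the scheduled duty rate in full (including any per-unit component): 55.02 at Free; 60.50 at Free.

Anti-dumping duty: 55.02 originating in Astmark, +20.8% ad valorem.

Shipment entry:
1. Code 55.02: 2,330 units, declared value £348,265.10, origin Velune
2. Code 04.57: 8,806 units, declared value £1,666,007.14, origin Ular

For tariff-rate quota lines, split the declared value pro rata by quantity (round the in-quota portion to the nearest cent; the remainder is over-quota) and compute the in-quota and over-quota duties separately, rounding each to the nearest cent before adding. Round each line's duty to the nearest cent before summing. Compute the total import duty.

£188,213.78

Line 1 (55.02, Velune, 2,330 units, £348,265.10):
Base rate for 55.02 is £4.43/unit.
Origin Velune qualifies under the Tyrland–Velune agreement and 55.02 is covered: preferential rate Free applies instead.
The additional-duty order on 55.02 targets Astmark, not Velune; it does not apply.
Duty = £348,265.10 × 0% = £0.00.
Line 2 (04.57, Ular, 8,806 units, £1,666,007.14):
Code 04.57 is under a tariff-rate quota (threshold 3,990 units). In-quota: 3,990 units at 2%; over-quota: 4,816 units at 19%.
Pro-rata value split: in-quota = £1,666,007.14 × 3,990/8,806 = £754,868.10; over-quota = £1,666,007.14 − £754,868.10 = £911,139.04.
In-quota duty = £754,868.10 × 2% = £15,097.36. Over-quota duty = £911,139.04 × 19% = £173,116.42.
Line duty = £15,097.36 + £173,116.42 = £188,213.78.
Total = £0.00 + £188,213.78 = £188,213.78.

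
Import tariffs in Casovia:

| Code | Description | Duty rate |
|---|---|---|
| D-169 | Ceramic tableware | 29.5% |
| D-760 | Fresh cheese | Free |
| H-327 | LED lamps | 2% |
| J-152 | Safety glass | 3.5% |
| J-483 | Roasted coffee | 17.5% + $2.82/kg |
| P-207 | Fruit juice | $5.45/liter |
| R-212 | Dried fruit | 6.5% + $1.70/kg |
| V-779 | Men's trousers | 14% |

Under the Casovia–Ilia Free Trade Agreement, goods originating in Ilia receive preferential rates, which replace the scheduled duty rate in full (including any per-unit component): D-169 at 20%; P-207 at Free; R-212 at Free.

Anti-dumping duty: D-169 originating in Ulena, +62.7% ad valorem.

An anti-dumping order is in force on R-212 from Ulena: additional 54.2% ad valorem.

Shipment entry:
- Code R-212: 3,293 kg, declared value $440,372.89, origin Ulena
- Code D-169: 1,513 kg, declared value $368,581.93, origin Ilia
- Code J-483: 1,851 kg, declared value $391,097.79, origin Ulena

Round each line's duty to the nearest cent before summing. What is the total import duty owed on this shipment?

Line 1 (R-212, Ulena, 3,293 kg, $440,372.89):
Base rate for R-212 is 6.5% + $1.70/kg.
R-212 has an FTA preferential rate, but origin Ulena is not Ilia; base rate stands.
Additional duty on R-212 from Ulena: +54.2%. Applied ad valorem rate: 6.5% + 54.2% = 60.7%.
Duty = $440,372.89 × 60.7% + 3,293 × $1.70 = $272,904.44.
Line 2 (D-169, Ilia, 1,513 kg, $368,581.93):
Base rate for D-169 is 29.5%.
Origin Ilia qualifies under the Casovia–Ilia agreement and D-169 is covered: preferential rate 20% applies instead.
The additional-duty order on D-169 targets Ulena, not Ilia; it does not apply.
Duty = $368,581.93 × 20% = $73,716.39.
Line 3 (J-483, Ulena, 1,851 kg, $391,097.79):
Base rate for J-483 is 17.5% + $2.82/kg.
Duty = $391,097.79 × 17.5% + 1,851 × $2.82 = $73,661.93.
Total = $272,904.44 + $73,716.39 + $73,661.93 = $420,282.76.

$420,282.76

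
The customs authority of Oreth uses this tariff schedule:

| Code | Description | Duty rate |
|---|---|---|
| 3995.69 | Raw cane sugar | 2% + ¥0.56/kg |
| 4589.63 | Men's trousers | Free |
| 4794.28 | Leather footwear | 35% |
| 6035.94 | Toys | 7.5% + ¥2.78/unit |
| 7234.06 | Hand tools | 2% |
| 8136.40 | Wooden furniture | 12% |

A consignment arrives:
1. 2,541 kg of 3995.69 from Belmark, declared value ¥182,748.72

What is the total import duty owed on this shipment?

Line 1 (3995.69, Belmark, 2,541 kg, ¥182,748.72):
Base rate for 3995.69 is 2% + ¥0.56/kg.
Duty = ¥182,748.72 × 2% + 2,541 × ¥0.56 = ¥5,077.93.

¥5,077.93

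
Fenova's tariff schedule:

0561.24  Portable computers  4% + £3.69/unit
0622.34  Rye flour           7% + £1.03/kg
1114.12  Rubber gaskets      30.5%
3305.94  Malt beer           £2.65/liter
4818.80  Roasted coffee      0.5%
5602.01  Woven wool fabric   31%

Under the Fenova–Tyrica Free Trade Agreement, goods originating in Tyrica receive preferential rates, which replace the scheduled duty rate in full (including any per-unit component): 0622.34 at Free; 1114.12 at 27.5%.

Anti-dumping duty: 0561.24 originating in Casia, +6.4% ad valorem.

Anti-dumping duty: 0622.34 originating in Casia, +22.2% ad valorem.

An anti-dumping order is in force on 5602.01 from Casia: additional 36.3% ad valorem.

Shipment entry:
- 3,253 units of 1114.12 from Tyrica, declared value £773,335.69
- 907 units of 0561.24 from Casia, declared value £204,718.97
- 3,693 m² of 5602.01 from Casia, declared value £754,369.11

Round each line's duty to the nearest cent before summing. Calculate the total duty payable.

Line 1 (1114.12, Tyrica, 3,253 units, £773,335.69):
Base rate for 1114.12 is 30.5%.
Origin Tyrica qualifies under the Fenova–Tyrica agreement and 1114.12 is covered: preferential rate 27.5% applies instead.
Duty = £773,335.69 × 27.5% = £212,667.31.
Line 2 (0561.24, Casia, 907 units, £204,718.97):
Base rate for 0561.24 is 4% + £3.69/unit.
Additional duty on 0561.24 from Casia: +6.4%. Applied ad valorem rate: 4% + 6.4% = 10.4%.
Duty = £204,718.97 × 10.4% + 907 × £3.69 = £24,637.60.
Line 3 (5602.01, Casia, 3,693 m², £754,369.11):
Base rate for 5602.01 is 31%.
Additional duty on 5602.01 from Casia: +36.3%. Applied ad valorem rate: 31% + 36.3% = 67.3%.
Duty = £754,369.11 × 67.3% = £507,690.41.
Total = £212,667.31 + £24,637.60 + £507,690.41 = £744,995.32.

£744,995.32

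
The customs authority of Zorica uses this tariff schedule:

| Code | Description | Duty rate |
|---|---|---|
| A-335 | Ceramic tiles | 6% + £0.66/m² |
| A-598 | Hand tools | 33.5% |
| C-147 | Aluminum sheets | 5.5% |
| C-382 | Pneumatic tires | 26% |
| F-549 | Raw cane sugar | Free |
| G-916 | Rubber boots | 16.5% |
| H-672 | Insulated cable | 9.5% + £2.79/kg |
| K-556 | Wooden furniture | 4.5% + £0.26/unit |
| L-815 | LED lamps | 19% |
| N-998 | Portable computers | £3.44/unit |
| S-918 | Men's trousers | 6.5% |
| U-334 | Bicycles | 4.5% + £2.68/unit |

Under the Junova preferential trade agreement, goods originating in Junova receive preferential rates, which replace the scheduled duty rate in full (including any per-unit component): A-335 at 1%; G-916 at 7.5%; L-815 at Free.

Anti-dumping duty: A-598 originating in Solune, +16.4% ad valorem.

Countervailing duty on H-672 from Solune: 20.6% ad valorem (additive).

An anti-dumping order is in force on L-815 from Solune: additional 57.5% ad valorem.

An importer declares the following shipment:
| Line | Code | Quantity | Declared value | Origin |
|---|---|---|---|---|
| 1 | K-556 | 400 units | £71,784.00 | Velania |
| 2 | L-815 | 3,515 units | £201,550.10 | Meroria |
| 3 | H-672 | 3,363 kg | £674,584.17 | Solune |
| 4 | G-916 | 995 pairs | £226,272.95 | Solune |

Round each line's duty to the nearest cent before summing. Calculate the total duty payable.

£291,396.45

Line 1 (K-556, Velania, 400 units, £71,784.00):
Base rate for K-556 is 4.5% + £0.26/unit.
Duty = £71,784.00 × 4.5% + 400 × £0.26 = £3,334.28.
Line 2 (L-815, Meroria, 3,515 units, £201,550.10):
Base rate for L-815 is 19%.
L-815 has an FTA preferential rate, but origin Meroria is not Junova; base rate stands.
The additional-duty order on L-815 targets Solune, not Meroria; it does not apply.
Duty = £201,550.10 × 19% = £38,294.52.
Line 3 (H-672, Solune, 3,363 kg, £674,584.17):
Base rate for H-672 is 9.5% + £2.79/kg.
Additional duty on H-672 from Solune: +20.6%. Applied ad valorem rate: 9.5% + 20.6% = 30.1%.
Duty = £674,584.17 × 30.1% + 3,363 × £2.79 = £212,432.61.
Line 4 (G-916, Solune, 995 pairs, £226,272.95):
Base rate for G-916 is 16.5%.
G-916 has an FTA preferential rate, but origin Solune is not Junova; base rate stands.
Duty = £226,272.95 × 16.5% = £37,335.04.
Total = £3,334.28 + £38,294.52 + £212,432.61 + £37,335.04 = £291,396.45.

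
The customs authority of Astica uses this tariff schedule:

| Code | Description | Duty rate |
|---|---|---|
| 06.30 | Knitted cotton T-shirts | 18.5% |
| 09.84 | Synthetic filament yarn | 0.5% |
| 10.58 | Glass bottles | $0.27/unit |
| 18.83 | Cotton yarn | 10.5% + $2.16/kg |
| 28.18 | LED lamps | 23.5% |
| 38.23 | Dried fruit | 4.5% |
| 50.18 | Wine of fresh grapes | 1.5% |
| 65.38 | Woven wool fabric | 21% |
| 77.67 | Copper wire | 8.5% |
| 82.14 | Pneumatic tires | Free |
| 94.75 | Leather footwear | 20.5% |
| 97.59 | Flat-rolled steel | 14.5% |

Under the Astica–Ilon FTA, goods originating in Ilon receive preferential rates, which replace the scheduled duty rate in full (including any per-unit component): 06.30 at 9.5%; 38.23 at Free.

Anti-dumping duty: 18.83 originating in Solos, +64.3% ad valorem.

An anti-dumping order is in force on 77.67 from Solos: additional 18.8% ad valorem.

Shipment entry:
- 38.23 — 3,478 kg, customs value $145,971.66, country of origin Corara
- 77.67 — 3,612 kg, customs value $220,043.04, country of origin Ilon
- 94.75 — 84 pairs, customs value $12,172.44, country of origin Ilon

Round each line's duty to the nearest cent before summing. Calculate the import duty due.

Line 1 (38.23, Corara, 3,478 kg, $145,971.66):
Base rate for 38.23 is 4.5%.
38.23 has an FTA preferential rate, but origin Corara is not Ilon; base rate stands.
Duty = $145,971.66 × 4.5% = $6,568.72.
Line 2 (77.67, Ilon, 3,612 kg, $220,043.04):
Base rate for 77.67 is 8.5%.
Origin Ilon is the FTA partner but 77.67 is not on the preference list; base rate stands.
The additional-duty order on 77.67 targets Solos, not Ilon; it does not apply.
Duty = $220,043.04 × 8.5% = $18,703.66.
Line 3 (94.75, Ilon, 84 pairs, $12,172.44):
Base rate for 94.75 is 20.5%.
Origin Ilon is the FTA partner but 94.75 is not on the preference list; base rate stands.
Duty = $12,172.44 × 20.5% = $2,495.35.
Total = $6,568.72 + $18,703.66 + $2,495.35 = $27,767.73.

$27,767.73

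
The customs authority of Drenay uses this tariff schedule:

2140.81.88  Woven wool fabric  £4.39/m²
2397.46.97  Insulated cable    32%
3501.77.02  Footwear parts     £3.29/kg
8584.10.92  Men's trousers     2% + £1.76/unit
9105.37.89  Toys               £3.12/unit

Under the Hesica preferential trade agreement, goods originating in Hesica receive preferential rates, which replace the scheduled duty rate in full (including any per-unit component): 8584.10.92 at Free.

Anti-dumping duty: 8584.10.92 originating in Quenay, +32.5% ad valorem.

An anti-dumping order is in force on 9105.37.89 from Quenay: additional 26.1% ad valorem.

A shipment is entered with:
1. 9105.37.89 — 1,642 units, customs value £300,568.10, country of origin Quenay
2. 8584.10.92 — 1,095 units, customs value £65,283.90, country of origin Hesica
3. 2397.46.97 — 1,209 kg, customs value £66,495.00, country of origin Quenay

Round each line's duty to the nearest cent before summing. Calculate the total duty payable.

Line 1 (9105.37.89, Quenay, 1,642 units, £300,568.10):
Base rate for 9105.37.89 is £3.12/unit.
Additional duty on 9105.37.89 from Quenay: +26.1% ad valorem. Applied ad valorem rate = 26.1%.
Duty = £300,568.10 × 26.1% + 1,642 × £3.12 = £83,571.31.
Line 2 (8584.10.92, Hesica, 1,095 units, £65,283.90):
Base rate for 8584.10.92 is 2% + £1.76/unit.
Origin Hesica qualifies under the Drenay–Hesica agreement and 8584.10.92 is covered: preferential rate Free applies instead.
The additional-duty order on 8584.10.92 targets Quenay, not Hesica; it does not apply.
Duty = £65,283.90 × 0% = £0.00.
Line 3 (2397.46.97, Quenay, 1,209 kg, £66,495.00):
Base rate for 2397.46.97 is 32%.
Duty = £66,495.00 × 32% = £21,278.40.
Total = £83,571.31 + £0.00 + £21,278.40 = £104,849.71.

£104,849.71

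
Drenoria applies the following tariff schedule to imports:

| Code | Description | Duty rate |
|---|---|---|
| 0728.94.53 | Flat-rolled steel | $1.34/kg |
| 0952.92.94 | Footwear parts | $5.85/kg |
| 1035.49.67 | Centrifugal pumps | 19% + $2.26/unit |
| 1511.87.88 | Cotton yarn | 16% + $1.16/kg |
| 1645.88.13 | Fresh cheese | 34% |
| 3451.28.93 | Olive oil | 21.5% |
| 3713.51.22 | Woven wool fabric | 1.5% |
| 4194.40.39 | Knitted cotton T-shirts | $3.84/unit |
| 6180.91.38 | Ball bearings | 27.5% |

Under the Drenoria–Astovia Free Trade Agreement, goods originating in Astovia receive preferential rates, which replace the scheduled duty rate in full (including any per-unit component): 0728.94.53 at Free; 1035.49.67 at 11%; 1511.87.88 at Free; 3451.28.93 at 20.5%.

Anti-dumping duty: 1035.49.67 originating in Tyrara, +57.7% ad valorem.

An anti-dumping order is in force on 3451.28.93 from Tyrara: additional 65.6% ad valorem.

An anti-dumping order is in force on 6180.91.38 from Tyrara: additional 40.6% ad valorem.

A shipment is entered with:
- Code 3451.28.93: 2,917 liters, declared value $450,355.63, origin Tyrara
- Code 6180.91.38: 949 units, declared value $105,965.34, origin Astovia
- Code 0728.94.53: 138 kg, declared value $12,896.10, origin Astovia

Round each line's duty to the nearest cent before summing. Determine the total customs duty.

Line 1 (3451.28.93, Tyrara, 2,917 liters, $450,355.63):
Base rate for 3451.28.93 is 21.5%.
3451.28.93 has an FTA preferential rate, but origin Tyrara is not Astovia; base rate stands.
Additional duty on 3451.28.93 from Tyrara: +65.6%. Applied ad valorem rate: 21.5% + 65.6% = 87.1%.
Duty = $450,355.63 × 87.1% = $392,259.75.
Line 2 (6180.91.38, Astovia, 949 units, $105,965.34):
Base rate for 6180.91.38 is 27.5%.
Origin Astovia is the FTA partner but 6180.91.38 is not on the preference list; base rate stands.
The additional-duty order on 6180.91.38 targets Tyrara, not Astovia; it does not apply.
Duty = $105,965.34 × 27.5% = $29,140.47.
Line 3 (0728.94.53, Astovia, 138 kg, $12,896.10):
Base rate for 0728.94.53 is $1.34/kg.
Origin Astovia qualifies under the Drenoria–Astovia agreement and 0728.94.53 is covered: preferential rate Free applies instead.
Duty = $12,896.10 × 0% = $0.00.
Total = $392,259.75 + $29,140.47 + $0.00 = $421,400.22.

$421,400.22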